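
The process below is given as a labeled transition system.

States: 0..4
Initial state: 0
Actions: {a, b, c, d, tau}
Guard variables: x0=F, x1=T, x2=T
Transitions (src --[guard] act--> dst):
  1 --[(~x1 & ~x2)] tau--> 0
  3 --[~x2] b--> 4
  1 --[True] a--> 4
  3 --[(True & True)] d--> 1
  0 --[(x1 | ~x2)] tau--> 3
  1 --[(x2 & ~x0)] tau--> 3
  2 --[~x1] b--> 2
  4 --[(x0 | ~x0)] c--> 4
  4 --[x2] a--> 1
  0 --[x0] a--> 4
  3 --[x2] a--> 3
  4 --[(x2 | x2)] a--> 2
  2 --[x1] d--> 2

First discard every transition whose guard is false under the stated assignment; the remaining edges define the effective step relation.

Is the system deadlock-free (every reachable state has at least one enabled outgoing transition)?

Reach set: {0,1,2,3,4}
  0: tau→3  [1 exit(s)]
  1: a→4  tau→3  [2 exit(s)]
  2: d→2  [1 exit(s)]
  3: a→3  d→1  [2 exit(s)]
  4: a→1  a→2  c→4  [3 exit(s)]

Answer: DEADLOCK-FREE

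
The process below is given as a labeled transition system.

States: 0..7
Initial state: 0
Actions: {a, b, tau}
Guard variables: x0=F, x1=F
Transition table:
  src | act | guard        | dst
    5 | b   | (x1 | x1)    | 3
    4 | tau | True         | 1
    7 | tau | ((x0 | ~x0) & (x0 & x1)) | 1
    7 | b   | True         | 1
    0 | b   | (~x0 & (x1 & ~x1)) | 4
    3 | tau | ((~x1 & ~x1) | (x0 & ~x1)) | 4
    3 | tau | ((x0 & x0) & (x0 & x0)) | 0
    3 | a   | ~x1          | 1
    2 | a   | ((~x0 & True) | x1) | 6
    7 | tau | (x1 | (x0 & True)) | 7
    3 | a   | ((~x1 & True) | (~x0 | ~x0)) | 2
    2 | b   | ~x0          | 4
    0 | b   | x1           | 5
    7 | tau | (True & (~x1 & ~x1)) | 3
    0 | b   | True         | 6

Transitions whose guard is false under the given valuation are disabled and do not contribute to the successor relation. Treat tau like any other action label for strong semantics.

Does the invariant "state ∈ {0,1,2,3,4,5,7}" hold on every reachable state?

Answer: INVARIANT VIOLATED at state 6

Trace:
Safe = {0,1,2,3,4,5,7}
Reachable = {0,6}
  0: ok
  6: VIOLATES
reach 6 via b — violates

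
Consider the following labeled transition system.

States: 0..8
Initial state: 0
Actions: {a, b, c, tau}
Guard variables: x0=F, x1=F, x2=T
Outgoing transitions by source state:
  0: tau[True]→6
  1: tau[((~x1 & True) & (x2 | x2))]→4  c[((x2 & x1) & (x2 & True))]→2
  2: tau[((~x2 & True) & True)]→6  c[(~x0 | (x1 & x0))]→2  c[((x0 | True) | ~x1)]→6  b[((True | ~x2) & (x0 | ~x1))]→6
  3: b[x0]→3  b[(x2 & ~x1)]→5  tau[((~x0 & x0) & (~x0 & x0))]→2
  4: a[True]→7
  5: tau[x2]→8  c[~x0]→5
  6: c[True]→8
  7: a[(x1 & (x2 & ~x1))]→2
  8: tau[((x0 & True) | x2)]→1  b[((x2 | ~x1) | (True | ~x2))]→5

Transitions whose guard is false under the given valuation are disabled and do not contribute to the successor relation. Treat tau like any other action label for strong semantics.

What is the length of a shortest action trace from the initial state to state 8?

Answer: 2

Analysis:
Breadth-first toward 8:
  depth 0: {0}
  depth 1: {6}
  depth 2: {8}
depth(8)=2, e.g. tau·c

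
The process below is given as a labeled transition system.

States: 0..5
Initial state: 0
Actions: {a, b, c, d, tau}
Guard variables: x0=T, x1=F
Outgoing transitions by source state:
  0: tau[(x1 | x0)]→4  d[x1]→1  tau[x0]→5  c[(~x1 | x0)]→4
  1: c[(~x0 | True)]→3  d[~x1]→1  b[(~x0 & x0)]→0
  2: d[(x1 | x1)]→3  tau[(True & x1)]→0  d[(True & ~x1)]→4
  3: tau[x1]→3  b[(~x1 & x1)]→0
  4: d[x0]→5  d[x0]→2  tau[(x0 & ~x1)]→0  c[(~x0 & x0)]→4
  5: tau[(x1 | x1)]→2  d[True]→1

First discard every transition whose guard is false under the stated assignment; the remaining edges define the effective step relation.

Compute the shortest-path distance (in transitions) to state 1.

Answer: 2

Analysis:
Breadth-first toward 1:
  Layer 0: {0}
  Layer 1: {4,5}
  Layer 2: {1,2}
first hit 1 at d=2 via tau·d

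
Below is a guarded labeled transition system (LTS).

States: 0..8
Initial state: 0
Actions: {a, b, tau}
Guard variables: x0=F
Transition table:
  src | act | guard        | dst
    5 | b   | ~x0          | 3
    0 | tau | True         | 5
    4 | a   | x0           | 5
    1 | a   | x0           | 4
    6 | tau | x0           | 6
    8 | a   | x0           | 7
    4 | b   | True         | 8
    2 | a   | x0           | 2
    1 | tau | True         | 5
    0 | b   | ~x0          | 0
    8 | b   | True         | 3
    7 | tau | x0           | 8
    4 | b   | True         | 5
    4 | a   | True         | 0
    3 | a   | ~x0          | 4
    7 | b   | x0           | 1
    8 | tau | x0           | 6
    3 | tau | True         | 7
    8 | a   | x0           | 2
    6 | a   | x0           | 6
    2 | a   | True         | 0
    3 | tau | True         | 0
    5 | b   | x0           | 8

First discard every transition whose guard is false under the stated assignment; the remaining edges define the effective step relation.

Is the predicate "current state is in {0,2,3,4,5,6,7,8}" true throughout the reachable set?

Answer: INVARIANT HOLDS

Working:
Safe = {0,2,3,4,5,6,7,8}
Reach set: {0,3,4,5,7,8}
  0: ✓
  3: ✓
  4: ✓
  5: ✓
  7: ✓
  8: ✓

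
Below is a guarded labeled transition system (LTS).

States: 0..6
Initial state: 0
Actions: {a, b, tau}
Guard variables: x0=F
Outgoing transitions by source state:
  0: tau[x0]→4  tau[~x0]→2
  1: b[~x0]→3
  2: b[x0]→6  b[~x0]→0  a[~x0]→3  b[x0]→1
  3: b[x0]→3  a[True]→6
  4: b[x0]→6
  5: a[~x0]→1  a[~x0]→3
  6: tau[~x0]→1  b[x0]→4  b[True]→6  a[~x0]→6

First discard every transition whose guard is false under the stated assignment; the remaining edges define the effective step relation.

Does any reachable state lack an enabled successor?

Reach set: {0,1,2,3,6}
  0: tau→2  [deg 1]
  1: b→3  [deg 1]
  2: a→3  b→0  [deg 2]
  3: a→6  [deg 1]
  6: a→6  b→6  tau→1  [deg 3]

Answer: DEADLOCK-FREE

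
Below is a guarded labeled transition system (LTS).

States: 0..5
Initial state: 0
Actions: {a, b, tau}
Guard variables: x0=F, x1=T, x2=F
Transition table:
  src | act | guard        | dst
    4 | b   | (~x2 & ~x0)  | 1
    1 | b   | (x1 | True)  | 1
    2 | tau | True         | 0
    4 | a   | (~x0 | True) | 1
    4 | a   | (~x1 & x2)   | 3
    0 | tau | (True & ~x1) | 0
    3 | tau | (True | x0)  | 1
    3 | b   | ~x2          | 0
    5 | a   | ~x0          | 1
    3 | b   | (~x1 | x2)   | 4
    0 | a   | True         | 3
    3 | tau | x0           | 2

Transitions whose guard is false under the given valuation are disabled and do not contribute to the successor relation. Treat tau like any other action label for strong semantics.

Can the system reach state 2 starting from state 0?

Answer: UNREACHABLE

Working:
After dropping false guards: 8 live edges.
Layer 0: {0}
Layer 1: {3}  cumulative {0,3}
Layer 2: {1}  cumulative {0,1,3}
R = {0,1,3}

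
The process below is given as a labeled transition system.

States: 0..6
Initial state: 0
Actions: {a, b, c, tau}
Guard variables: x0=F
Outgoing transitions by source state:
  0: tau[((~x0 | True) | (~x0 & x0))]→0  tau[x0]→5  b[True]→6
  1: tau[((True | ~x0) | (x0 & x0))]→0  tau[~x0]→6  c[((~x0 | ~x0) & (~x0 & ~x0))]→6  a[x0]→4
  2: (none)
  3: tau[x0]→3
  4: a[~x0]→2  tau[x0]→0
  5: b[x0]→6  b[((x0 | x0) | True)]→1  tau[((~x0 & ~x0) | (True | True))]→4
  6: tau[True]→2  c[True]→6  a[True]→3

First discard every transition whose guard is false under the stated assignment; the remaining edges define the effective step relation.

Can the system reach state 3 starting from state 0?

Answer: REACHABLE

Analysis:
After dropping false guards: 11 live edges.
L0 = {0}
L1 = {6}  cumulative {0,6}
L2 = {2,3}  cumulative {0,2,3,6}
Reachable = {0,2,3,6}
trace reaching 3: b·a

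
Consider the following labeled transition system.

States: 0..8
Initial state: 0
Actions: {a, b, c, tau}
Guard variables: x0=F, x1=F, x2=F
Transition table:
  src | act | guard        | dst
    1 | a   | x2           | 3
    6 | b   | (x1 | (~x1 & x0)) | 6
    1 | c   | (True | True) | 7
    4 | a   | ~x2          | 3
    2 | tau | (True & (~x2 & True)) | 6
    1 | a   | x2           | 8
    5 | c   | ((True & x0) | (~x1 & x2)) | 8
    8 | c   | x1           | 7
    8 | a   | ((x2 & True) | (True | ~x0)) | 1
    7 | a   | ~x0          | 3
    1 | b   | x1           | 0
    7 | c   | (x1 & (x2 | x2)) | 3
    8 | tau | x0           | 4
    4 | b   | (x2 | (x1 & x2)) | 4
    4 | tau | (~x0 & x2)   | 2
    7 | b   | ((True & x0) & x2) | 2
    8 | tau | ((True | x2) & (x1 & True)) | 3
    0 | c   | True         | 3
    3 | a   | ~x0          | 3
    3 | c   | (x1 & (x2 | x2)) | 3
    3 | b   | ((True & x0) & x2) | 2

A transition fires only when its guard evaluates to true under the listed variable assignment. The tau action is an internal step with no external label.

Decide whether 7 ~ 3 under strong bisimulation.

Answer: BISIMILAR

Trace:
Compute ~ classes (split until stable):
  π0 = {{0,1,2,3,4,5,6,7,8}}
  π1 = {{0,1},{2},{3,4,7,8},{5,6}}
  π2 = {{0,1},{2},{3,4,7},{5,6},{8}}
5 equivalence class(es) (converged in 3)
class of 7: {3,4,7}; class of 3: {3,4,7}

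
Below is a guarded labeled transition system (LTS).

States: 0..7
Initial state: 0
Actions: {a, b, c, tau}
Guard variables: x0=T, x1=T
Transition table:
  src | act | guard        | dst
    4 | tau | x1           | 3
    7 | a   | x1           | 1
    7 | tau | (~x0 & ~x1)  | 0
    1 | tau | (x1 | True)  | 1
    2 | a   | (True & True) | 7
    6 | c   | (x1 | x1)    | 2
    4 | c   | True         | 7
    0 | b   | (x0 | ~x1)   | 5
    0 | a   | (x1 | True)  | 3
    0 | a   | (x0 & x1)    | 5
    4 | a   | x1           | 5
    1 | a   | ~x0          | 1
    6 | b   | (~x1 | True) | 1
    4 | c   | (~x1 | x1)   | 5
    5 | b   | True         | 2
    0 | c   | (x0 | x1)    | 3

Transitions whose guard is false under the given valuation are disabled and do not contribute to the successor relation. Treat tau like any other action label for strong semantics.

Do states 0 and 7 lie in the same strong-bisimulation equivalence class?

Answer: NOT BISIMILAR

Working:
Bisimulation quotient by refinement:
  π0 = {{0,1,2,3,4,5,6,7}}
  π1 = {{0},{1},{2,7},{3},{4},{5},{6}}
  π2 = {{0},{1},{2},{3},{4},{5},{6},{7}}
8 equivalence class(es) (converged in 3)
0∈{0}, 7∈{7}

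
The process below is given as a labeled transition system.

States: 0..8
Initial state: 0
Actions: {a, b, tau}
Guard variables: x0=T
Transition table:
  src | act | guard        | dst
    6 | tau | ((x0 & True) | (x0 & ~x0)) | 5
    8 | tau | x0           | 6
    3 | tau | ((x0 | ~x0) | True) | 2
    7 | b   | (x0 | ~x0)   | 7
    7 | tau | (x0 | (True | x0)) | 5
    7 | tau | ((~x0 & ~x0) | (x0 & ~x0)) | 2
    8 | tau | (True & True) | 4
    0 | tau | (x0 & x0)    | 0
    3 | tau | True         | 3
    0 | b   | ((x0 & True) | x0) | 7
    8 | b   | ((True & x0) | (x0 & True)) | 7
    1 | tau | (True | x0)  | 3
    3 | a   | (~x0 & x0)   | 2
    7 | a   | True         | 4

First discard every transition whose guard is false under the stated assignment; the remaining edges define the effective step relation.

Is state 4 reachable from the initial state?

12 transition(s) survive guard evaluation.
L0 = {0}
L1 = {7}  now seen {0,7}
L2 = {4,5}  now seen {0,4,5,7}
R = {0,4,5,7}
trace reaching 4: b·a

Answer: REACHABLE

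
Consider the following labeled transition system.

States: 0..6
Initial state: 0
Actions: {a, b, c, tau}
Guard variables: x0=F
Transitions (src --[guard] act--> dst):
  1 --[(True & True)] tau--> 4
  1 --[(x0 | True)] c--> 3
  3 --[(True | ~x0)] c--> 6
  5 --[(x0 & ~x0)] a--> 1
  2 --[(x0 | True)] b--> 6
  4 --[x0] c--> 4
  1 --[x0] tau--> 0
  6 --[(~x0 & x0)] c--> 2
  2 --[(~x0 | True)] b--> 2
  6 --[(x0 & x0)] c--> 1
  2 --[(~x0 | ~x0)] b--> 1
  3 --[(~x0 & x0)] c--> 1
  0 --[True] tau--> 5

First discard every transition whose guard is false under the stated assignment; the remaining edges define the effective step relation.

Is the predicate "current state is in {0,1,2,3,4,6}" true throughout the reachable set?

Allowed set {0,1,2,3,4,6}
Reachable = {0,5}
  0: safe
  5: ✗ unsafe
counterexample path to 5: tau

Answer: INVARIANT VIOLATED at state 5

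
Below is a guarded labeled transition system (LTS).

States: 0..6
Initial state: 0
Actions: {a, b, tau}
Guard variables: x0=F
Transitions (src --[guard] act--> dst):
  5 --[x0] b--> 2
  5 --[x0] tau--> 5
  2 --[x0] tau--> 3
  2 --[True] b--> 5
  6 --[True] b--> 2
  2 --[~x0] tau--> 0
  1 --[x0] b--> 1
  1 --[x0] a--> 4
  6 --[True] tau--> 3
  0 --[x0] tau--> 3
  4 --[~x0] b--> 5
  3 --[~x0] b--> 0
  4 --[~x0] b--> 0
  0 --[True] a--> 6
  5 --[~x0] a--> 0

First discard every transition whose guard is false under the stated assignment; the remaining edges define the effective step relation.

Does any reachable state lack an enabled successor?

Reachable = {0,2,3,5,6}
  0: a→6  [1 out]
  2: b→5  tau→0  [2 out]
  3: b→0  [1 out]
  5: a→0  [1 out]
  6: b→2  tau→3  [2 out]

Answer: DEADLOCK-FREE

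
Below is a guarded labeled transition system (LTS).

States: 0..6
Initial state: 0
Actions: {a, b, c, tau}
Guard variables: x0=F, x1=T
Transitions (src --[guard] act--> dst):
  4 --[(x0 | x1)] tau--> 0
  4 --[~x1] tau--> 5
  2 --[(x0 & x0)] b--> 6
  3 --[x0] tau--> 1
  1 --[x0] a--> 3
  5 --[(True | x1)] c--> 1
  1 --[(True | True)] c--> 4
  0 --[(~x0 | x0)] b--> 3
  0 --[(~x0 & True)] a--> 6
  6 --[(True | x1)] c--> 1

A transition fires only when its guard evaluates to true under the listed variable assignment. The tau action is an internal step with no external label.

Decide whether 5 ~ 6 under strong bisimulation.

Answer: BISIMILAR

Working:
Bisimulation quotient by refinement:
  P[0] = {{0,1,2,3,4,5,6}}
  P[1] = {{0},{1,5,6},{2,3},{4}}
  P[2] = {{0},{1},{2,3},{4},{5,6}}
Fixed point at round 3; 5 class(es).
class of 5: {5,6}; class of 6: {5,6}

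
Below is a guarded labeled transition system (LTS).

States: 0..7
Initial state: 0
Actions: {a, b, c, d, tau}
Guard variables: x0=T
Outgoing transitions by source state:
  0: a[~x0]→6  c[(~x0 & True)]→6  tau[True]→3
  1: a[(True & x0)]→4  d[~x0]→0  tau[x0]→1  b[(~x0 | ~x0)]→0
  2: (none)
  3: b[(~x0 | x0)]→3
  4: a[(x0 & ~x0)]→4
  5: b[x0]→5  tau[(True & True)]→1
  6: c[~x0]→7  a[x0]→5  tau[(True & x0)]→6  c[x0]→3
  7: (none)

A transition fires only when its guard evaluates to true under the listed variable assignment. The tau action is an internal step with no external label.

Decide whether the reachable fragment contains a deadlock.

Answer: DEADLOCK-FREE

Working:
Reach set: {0,3}
  0: tau→3  [1 out]
  3: b→3  [1 out]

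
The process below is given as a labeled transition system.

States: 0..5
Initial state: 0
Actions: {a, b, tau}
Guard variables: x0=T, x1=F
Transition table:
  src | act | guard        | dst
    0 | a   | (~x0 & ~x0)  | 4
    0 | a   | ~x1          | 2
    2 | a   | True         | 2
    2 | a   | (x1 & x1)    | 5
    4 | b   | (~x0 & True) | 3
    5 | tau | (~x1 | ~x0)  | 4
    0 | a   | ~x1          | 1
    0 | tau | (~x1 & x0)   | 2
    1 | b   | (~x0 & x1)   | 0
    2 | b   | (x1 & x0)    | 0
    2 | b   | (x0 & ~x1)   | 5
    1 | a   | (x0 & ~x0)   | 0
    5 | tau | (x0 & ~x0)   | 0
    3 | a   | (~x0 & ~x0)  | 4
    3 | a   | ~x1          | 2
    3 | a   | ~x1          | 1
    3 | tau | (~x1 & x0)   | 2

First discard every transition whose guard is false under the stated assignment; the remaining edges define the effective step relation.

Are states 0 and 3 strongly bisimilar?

Answer: BISIMILAR

Trace:
Bisimulation quotient by refinement:
  P[0] = {{0,1,2,3,4,5}}
  P[1] = {{0,3},{1,4},{2},{5}}
stable after 2 split(s): 4 block(s)
class of 0: {0,3}; class of 3: {0,3}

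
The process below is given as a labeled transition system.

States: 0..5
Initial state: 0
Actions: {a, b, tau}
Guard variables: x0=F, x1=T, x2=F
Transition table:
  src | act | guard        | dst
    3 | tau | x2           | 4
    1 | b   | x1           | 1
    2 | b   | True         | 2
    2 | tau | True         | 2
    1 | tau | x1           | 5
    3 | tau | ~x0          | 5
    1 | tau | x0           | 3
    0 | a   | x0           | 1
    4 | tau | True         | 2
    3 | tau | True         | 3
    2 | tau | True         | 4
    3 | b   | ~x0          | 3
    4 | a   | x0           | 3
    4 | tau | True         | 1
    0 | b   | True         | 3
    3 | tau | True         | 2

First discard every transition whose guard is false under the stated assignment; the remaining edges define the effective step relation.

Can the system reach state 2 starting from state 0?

Answer: REACHABLE

Trace:
Guard filter leaves 12 enabled edge(s).
depth 0: {0}
depth 1: {3}  cumulative {0,3}
depth 2: {2,5}  cumulative {0,2,3,5}
depth 3: {4}  cumulative {0,2,3,4,5}
depth 4: {1}  cumulative {0,1,2,3,4,5}
R = {0,1,2,3,4,5}
Path to 2: b·tau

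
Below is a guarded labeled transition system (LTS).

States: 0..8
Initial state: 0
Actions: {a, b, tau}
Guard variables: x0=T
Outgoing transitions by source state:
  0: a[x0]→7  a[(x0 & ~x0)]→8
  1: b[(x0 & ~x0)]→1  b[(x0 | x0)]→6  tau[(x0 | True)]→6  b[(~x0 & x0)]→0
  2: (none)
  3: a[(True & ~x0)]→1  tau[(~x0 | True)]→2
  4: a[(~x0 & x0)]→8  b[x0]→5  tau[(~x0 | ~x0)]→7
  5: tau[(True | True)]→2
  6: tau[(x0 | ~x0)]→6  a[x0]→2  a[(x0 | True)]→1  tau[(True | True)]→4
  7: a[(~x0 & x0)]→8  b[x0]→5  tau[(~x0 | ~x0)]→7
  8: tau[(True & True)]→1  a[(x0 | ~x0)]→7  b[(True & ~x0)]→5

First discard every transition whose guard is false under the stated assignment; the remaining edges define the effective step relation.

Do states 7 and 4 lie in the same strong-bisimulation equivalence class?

Answer: BISIMILAR

Working:
Bisimulation quotient by refinement:
  π0 = {{0,1,2,3,4,5,6,7,8}}
  π1 = {{0},{1},{2},{3,5},{4,7},{6,8}}
  π2 = {{0},{1},{2},{3,5},{4,7},{6},{8}}
stable after 3 split(s): 7 block(s)
7∈{4,7}, 4∈{4,7}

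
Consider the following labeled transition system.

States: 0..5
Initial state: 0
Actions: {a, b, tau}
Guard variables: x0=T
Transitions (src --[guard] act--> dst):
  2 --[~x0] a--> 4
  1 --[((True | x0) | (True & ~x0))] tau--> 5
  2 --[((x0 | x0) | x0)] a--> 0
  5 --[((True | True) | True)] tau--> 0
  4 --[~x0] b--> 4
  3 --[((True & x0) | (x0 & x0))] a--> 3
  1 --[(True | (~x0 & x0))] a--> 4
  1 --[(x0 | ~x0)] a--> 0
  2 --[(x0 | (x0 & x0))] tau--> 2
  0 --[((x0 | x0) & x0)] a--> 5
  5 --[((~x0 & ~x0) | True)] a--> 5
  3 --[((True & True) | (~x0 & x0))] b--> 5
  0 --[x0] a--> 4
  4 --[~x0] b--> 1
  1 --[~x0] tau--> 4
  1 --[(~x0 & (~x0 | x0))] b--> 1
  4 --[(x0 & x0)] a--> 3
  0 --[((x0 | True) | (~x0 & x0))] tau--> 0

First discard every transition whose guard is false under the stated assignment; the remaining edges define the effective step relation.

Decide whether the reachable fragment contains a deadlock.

Reachable = {0,3,4,5}
  0: a→4  a→5  tau→0  [3 out]
  3: a→3  b→5  [2 out]
  4: a→3  [1 out]
  5: a→5  tau→0  [2 out]

Answer: DEADLOCK-FREE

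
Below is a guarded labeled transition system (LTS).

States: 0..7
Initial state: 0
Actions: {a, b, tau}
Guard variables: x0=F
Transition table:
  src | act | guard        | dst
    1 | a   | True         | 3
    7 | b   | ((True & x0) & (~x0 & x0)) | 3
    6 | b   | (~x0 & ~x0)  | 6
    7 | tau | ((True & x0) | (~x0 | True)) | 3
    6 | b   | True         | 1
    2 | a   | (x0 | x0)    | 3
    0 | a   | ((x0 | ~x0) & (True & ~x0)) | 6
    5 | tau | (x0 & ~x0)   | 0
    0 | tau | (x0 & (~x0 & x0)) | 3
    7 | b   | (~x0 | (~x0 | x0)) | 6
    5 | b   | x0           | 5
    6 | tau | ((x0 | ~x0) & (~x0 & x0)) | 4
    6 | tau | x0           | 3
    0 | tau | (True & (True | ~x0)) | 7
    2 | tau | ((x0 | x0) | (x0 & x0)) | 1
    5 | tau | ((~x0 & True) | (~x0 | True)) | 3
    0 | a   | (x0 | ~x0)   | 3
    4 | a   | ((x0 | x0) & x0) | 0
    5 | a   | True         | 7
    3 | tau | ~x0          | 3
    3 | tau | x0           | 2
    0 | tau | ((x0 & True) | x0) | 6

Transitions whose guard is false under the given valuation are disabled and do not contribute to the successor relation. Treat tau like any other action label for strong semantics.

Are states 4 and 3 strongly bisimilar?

Answer: NOT BISIMILAR

Working:
Refine partition for ~:
  P[0] = {{0,1,2,3,4,5,6,7}}
  P[1] = {{0,5},{1},{2,4},{3},{6},{7}}
  P[2] = {{0},{1},{2,4},{3},{5},{6},{7}}
7 equivalence class(es) (converged in 3)
[4]={2,4}  [3]={3}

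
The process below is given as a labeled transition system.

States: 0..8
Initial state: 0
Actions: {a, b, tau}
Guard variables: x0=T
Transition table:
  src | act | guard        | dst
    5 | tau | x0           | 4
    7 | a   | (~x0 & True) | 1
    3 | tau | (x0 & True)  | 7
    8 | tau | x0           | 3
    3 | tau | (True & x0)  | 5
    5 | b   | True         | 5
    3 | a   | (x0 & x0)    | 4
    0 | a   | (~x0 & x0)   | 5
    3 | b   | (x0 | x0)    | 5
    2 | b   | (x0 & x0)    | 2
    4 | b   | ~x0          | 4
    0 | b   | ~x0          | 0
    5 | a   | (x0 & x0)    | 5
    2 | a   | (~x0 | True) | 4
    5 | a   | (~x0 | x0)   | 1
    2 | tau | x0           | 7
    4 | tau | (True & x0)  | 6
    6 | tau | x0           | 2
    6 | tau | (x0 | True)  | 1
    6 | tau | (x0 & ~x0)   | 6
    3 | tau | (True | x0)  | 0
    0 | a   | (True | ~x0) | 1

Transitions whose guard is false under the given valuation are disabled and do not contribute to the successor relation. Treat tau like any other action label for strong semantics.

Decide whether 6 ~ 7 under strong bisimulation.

Compute ~ classes (split until stable):
  π0 = {{0,1,2,3,4,5,6,7,8}}
  π1 = {{0},{1,7},{2,3,5},{4,6,8}}
  π2 = {{0},{1,7},{2},{3},{4},{5},{6},{8}}
Fixed point at round 3; 8 class(es).
class of 6: {6}; class of 7: {1,7}

Answer: NOT BISIMILAR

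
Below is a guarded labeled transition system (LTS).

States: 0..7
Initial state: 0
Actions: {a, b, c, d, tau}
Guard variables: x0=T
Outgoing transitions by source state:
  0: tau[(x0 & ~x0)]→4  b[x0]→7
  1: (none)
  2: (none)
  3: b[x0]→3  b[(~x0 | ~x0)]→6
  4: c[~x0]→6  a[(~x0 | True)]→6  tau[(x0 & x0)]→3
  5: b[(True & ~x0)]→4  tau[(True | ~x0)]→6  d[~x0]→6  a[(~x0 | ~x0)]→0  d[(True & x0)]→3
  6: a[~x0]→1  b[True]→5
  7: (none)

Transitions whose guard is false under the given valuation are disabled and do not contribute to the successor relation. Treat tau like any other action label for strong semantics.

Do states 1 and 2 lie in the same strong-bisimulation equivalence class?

Bisimulation quotient by refinement:
  round 0: {{0,1,2,3,4,5,6,7}}
  round 1: {{0,3,6},{1,2,7},{4},{5}}
  round 2: {{0},{1,2,7},{3},{4},{5},{6}}
6 equivalence class(es) (converged in 3)
1∈{1,2,7}, 2∈{1,2,7}

Answer: BISIMILAR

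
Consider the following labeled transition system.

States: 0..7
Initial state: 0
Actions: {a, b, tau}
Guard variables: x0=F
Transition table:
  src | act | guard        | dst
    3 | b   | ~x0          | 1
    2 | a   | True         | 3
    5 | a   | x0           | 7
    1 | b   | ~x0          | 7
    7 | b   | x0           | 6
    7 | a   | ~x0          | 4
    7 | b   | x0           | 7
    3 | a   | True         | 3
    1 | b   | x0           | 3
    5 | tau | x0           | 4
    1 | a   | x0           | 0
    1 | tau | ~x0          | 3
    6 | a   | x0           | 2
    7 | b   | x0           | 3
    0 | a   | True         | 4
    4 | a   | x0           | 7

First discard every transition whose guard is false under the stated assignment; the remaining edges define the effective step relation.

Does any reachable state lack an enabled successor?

R = {0,4}
  0: a→4  [1 exit(s)]
  4: ∅  [STUCK]
Path to 4: a

Answer: DEADLOCK at state 4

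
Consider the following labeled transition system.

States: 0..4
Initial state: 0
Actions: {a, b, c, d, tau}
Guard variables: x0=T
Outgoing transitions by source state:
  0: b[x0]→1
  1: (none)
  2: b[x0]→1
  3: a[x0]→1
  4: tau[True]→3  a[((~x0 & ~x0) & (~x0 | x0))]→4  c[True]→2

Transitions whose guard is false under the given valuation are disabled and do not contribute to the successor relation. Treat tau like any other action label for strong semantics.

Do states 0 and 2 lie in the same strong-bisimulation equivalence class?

Answer: BISIMILAR

Trace:
Refine partition for ~:
  π0 = {{0,1,2,3,4}}
  π1 = {{0,2},{1},{3},{4}}
4 equivalence class(es) (converged in 2)
class of 0: {0,2}; class of 2: {0,2}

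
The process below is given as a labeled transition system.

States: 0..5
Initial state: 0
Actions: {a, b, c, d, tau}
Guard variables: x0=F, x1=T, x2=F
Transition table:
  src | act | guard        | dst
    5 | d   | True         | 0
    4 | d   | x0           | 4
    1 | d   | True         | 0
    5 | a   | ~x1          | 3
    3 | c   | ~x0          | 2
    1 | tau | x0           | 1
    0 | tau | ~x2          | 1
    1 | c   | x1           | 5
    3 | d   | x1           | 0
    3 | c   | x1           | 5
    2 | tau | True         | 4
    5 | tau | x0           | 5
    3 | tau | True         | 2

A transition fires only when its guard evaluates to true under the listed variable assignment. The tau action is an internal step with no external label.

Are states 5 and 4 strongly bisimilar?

Bisimulation quotient by refinement:
  P[0] = {{0,1,2,3,4,5}}
  P[1] = {{0,2},{1},{3},{4},{5}}
  P[2] = {{0},{1},{2},{3},{4},{5}}
Fixed point at round 3; 6 class(es).
class of 5: {5}; class of 4: {4}

Answer: NOT BISIMILAR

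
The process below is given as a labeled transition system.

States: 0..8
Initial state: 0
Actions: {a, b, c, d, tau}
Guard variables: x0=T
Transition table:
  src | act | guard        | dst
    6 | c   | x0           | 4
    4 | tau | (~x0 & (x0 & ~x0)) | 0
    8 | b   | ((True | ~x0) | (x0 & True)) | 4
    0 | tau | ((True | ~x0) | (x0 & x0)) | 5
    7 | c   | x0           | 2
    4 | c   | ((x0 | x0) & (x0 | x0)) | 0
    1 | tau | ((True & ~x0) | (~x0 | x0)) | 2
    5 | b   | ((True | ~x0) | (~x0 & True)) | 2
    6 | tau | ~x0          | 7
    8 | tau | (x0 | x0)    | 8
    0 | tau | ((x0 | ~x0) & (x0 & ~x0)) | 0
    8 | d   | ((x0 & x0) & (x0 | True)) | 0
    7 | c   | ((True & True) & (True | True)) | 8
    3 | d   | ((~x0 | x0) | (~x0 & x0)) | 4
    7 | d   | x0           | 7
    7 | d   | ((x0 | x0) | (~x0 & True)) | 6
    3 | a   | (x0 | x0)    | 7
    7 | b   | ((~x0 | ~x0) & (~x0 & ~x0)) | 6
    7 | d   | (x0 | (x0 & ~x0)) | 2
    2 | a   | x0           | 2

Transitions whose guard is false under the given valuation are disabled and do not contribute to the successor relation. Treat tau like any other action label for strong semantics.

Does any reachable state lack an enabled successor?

Reachable = {0,2,5}
  0: tau→5  [1 out]
  2: a→2  [1 out]
  5: b→2  [1 out]

Answer: DEADLOCK-FREE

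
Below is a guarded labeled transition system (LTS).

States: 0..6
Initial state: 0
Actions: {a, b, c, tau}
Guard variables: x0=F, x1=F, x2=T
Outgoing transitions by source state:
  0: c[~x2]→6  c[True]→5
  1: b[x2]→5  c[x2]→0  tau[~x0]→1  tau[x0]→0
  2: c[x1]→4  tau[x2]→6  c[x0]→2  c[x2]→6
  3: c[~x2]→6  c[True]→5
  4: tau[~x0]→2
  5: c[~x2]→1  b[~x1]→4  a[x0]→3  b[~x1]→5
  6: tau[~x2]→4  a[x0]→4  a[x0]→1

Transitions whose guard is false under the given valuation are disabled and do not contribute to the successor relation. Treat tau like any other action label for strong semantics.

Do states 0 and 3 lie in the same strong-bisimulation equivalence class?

Refine partition for ~:
  round 0: {{0,1,2,3,4,5,6}}
  round 1: {{0,3},{1},{2},{4},{5},{6}}
Fixed point at round 2; 6 class(es).
[0]={0,3}  [3]={0,3}

Answer: BISIMILAR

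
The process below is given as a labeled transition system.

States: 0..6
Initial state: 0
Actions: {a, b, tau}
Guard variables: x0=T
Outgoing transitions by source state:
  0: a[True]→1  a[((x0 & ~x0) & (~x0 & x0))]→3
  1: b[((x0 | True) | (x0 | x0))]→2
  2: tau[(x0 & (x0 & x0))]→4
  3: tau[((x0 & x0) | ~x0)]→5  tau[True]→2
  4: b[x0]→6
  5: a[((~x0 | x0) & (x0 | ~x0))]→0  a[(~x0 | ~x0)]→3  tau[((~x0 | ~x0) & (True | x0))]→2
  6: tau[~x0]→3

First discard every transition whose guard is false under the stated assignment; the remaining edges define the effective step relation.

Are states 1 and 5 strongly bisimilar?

Answer: NOT BISIMILAR

Trace:
Compute ~ classes (split until stable):
  round 0: {{0,1,2,3,4,5,6}}
  round 1: {{0,5},{1,4},{2,3},{6}}
  round 2: {{0},{1},{2},{3},{4},{5},{6}}
stable after 3 split(s): 7 block(s)
1∈{1}, 5∈{5}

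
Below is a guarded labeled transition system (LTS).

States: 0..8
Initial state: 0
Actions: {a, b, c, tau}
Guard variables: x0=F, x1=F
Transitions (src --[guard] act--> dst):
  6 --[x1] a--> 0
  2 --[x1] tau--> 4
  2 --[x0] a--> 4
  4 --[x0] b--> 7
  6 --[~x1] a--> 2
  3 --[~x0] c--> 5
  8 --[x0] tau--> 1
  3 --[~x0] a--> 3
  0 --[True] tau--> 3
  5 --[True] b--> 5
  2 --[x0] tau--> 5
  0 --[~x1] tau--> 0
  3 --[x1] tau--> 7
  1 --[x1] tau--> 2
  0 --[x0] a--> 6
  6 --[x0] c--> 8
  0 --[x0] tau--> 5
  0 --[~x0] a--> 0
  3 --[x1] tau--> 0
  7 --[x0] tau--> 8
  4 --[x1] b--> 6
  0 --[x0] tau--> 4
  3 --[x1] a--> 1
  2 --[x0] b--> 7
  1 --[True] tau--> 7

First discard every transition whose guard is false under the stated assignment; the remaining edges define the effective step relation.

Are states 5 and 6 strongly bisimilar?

Answer: NOT BISIMILAR

Trace:
Compute ~ classes (split until stable):
  P[0] = {{0,1,2,3,4,5,6,7,8}}
  P[1] = {{0},{1},{2,4,7,8},{3},{5},{6}}
6 equivalence class(es) (converged in 2)
class of 5: {5}; class of 6: {6}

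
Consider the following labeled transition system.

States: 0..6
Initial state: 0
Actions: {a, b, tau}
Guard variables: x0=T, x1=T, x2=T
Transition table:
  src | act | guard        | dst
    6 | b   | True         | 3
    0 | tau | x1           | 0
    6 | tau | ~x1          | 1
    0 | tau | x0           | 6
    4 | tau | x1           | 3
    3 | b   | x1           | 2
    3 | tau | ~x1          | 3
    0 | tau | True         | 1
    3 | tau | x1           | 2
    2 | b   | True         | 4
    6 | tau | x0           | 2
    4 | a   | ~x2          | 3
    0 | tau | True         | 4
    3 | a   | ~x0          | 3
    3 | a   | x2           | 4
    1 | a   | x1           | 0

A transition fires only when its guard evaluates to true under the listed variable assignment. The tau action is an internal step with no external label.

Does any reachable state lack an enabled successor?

Reach set: {0,1,2,3,4,6}
  0: tau→0  tau→1  tau→4  tau→6  [4 out]
  1: a→0  [1 out]
  2: b→4  [1 out]
  3: a→4  b→2  tau→2  [3 out]
  4: tau→3  [1 out]
  6: b→3  tau→2  [2 out]

Answer: DEADLOCK-FREE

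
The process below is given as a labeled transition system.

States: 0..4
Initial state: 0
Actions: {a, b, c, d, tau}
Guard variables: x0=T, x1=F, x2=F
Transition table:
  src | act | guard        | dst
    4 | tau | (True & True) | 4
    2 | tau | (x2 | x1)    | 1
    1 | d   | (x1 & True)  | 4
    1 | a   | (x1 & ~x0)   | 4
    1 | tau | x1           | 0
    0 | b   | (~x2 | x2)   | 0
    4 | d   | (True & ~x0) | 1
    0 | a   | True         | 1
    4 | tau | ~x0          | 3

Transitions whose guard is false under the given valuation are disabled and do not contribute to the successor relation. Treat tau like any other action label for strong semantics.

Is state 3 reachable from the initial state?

3 transition(s) survive guard evaluation.
depth 0: {0}
depth 1: {1}  total {0,1}
Reach set: {0,1}

Answer: UNREACHABLE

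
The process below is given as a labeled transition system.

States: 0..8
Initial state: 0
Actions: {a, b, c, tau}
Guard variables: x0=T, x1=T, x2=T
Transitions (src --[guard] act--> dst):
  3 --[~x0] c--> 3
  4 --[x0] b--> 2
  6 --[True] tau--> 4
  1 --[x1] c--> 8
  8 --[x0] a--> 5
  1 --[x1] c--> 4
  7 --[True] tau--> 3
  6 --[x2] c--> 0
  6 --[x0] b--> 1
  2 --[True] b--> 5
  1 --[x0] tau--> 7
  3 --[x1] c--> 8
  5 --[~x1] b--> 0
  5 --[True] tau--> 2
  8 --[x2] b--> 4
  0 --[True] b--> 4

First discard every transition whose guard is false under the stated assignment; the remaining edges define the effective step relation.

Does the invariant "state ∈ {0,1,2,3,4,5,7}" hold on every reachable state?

Inv-set: {0,1,2,3,4,5,7}
R = {0,2,4,5}
  0: ✓
  2: ✓
  4: ✓
  5: ✓

Answer: INVARIANT HOLDS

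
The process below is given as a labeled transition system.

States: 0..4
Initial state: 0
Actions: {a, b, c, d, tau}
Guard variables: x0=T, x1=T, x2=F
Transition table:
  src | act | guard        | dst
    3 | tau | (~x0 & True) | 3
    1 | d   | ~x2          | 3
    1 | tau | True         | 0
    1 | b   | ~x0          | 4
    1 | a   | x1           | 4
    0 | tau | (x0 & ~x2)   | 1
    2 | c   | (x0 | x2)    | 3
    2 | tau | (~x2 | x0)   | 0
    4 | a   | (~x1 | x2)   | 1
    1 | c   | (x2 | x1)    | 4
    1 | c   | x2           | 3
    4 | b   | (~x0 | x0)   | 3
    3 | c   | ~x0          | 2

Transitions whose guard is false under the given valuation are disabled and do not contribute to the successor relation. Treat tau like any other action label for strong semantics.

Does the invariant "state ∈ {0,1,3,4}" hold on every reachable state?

Answer: INVARIANT HOLDS

Analysis:
Allowed set {0,1,3,4}
Reach set: {0,1,3,4}
  0: ok
  1: ok
  3: ok
  4: ok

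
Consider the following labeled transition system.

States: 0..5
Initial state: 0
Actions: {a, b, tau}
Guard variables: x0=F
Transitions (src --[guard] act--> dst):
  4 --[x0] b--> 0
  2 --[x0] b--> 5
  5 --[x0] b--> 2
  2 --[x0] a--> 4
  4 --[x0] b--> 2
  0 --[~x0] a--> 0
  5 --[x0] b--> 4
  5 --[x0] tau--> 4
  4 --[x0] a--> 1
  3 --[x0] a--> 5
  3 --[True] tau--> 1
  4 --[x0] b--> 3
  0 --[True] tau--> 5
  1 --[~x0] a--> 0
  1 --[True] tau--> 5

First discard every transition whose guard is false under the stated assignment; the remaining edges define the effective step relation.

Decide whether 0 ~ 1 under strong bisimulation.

Refine partition for ~:
  π0 = {{0,1,2,3,4,5}}
  π1 = {{0,1},{2,4,5},{3}}
3 equivalence class(es) (converged in 2)
class of 0: {0,1}; class of 1: {0,1}

Answer: BISIMILAR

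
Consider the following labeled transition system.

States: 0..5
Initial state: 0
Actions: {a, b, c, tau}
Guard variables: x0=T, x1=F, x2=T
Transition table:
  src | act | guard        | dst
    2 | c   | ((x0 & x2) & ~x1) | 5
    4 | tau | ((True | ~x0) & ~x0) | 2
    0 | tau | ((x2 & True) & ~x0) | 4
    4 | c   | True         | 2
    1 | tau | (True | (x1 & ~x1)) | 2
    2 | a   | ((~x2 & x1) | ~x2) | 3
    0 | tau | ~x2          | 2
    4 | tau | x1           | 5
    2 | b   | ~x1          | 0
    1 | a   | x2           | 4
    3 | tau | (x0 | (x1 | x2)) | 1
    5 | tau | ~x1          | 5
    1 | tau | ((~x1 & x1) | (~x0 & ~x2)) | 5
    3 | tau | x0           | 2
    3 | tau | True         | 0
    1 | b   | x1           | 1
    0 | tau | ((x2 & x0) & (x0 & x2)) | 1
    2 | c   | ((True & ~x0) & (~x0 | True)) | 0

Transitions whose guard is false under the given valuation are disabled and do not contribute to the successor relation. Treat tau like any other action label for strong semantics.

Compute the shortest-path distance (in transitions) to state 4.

Breadth-first toward 4:
  Layer 0: {0}
  Layer 1: {1}
  Layer 2: {2,4}
4 enters at depth 2; path tau·a

Answer: 2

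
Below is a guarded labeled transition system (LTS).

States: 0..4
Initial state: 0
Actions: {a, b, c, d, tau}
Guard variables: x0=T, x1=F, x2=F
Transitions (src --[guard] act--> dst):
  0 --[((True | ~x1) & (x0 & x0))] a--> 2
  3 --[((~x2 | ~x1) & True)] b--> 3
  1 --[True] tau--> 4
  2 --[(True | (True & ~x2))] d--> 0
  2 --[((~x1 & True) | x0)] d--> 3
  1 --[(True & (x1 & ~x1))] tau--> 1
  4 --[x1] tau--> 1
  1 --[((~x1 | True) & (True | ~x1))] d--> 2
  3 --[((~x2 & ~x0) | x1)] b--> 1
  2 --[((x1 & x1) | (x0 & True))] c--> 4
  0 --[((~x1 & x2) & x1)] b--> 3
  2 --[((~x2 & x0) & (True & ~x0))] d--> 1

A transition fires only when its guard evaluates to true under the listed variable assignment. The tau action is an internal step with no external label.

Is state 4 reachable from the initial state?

Answer: REACHABLE

Analysis:
After dropping false guards: 7 live edges.
Layer 0: {0}
Layer 1: {2}  total {0,2}
Layer 2: {3,4}  total {0,2,3,4}
Reach set: {0,2,3,4}
trace reaching 4: a·c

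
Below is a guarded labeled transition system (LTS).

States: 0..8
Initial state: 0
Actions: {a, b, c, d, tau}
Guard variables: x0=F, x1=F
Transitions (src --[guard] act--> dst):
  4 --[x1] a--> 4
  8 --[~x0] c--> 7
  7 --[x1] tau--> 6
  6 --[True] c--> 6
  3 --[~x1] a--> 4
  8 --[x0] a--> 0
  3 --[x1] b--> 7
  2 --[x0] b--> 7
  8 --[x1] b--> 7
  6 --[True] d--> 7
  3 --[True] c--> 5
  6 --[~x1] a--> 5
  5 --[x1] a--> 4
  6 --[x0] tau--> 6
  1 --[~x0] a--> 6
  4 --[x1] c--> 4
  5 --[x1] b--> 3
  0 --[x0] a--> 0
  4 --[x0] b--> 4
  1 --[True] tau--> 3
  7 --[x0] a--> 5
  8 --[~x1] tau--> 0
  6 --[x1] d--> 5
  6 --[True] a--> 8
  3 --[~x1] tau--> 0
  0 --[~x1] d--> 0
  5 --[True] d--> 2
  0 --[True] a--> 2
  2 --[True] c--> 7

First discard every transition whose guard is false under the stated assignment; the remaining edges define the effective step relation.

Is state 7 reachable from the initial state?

Answer: REACHABLE

Working:
Guard filter leaves 15 enabled edge(s).
L0 = {0}
L1 = {2}  now seen {0,2}
L2 = {7}  now seen {0,2,7}
Reach set: {0,2,7}
trace reaching 7: a·c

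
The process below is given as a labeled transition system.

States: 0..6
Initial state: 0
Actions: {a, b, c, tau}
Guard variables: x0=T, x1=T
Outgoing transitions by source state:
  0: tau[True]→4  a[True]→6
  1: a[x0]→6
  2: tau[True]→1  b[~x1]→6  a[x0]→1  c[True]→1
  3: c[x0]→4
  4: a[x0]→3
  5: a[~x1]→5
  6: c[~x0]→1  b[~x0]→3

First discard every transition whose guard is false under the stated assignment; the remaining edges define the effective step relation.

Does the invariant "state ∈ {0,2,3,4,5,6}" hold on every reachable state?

Answer: INVARIANT HOLDS

Working:
Inv-set: {0,2,3,4,5,6}
Reach set: {0,3,4,6}
  0: ok
  3: ok
  4: ok
  6: ok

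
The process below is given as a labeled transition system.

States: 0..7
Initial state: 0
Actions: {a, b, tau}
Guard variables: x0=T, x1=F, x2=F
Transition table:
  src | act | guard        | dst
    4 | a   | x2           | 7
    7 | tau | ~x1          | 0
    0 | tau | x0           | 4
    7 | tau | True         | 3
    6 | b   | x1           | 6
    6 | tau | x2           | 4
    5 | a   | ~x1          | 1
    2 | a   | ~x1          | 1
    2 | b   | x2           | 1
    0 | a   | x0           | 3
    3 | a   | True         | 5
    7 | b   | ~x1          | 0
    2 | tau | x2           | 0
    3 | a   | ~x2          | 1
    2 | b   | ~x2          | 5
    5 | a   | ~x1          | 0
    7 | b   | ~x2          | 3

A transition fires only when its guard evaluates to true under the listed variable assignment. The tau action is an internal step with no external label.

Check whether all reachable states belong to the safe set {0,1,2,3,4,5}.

Answer: INVARIANT HOLDS

Analysis:
Safe = {0,1,2,3,4,5}
Reach set: {0,1,3,4,5}
  0: ✓
  1: ✓
  3: ✓
  4: ✓
  5: ✓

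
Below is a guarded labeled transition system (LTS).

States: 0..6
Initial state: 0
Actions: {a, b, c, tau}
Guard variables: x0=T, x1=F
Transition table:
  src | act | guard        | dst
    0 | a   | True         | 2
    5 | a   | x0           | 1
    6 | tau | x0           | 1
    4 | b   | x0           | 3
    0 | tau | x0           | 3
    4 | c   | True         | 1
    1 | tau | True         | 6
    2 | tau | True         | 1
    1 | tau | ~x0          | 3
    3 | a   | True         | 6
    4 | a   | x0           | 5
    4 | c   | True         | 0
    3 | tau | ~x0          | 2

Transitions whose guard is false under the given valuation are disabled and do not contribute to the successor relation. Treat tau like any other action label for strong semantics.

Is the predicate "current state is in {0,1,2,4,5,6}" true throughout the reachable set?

Answer: INVARIANT VIOLATED at state 3

Analysis:
Inv-set: {0,1,2,4,5,6}
R = {0,1,2,3,6}
  0: safe
  1: safe
  2: safe
  3: outside
  6: safe
reach 3 via tau — violates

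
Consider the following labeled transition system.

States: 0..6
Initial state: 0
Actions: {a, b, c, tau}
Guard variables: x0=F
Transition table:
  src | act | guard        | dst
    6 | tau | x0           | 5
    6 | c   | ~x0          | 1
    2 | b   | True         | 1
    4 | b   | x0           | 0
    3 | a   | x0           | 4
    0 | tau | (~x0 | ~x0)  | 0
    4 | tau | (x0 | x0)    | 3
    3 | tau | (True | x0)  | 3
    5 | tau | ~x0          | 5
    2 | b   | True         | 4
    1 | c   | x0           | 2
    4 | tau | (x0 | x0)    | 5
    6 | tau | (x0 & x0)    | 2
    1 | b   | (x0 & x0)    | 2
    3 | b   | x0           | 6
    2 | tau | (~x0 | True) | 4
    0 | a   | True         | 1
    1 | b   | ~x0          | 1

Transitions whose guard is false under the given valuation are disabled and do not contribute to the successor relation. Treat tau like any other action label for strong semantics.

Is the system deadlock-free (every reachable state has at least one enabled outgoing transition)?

Answer: DEADLOCK-FREE

Trace:
R = {0,1}
  0: a→1  tau→0  [2 exit(s)]
  1: b→1  [1 exit(s)]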